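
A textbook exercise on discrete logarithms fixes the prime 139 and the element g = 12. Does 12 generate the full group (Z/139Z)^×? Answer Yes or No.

Yes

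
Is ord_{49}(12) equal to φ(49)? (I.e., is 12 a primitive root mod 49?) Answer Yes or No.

Yes

φ(49) = φ(7^2) = 7·(7−1) = 42 = 2 · 3 · 7.
It suffices to check that the order of 12 is not a proper divisor of 42: compute 12^(42/q) for q ∈ {2, 3, 7}.
12^21 ≡ 48 (mod 49)  [q = 2: ≢ 1 ✓]
12^14 ≡ 18 (mod 49)  [q = 3: ≢ 1 ✓]
12^6 ≡ 22 (mod 49)  [q = 7: ≢ 1 ✓]
All checks pass, so 12 has order 42 and is a primitive root modulo 49.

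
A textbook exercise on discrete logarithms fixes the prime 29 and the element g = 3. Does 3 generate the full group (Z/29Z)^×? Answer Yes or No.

Yes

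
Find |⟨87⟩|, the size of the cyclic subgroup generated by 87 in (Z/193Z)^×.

64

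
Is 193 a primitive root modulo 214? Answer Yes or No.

No

φ(214) = φ(2)·φ(107) = 1·106 = 106 = 2 · 53.
An element g generates (Z/214Z)^× iff g^(106/q) ≢ 1 (mod 214) for each prime q ∈ {2, 53}.
193^53 ≡ 1 (mod 214)  [q = 2: ≡ 1 ✗]
193^2 ≡ 13 (mod 214)  [q = 53: ≢ 1 ✓]
The check at q = 2 fails, so 193 generates a proper subgroup.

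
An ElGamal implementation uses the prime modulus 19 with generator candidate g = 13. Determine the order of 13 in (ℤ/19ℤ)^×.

By Lagrange's theorem, ord_19(13) divides φ(19) = 19 − 1 = 18 = 2 · 3^2.
Divisors of 18: 1, 2, 3, 6, 9, 18.
Evaluate successive powers at the divisors of 18:
13^1 ≡ 13
13^2 ≡ 17
13^3 ≡ 12
13^6 ≡ 11
13^9 ≡ 18
13^18 ≡ 1
Therefore the multiplicative order of 13 modulo 19 is 18.

18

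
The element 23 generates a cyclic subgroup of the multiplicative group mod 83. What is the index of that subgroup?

2

By Lagrange's theorem, ord_83(23) divides φ(83) = 83 − 1 = 82 = 2 · 41.
Divisors of 82: 1, 2, 41, 82.
Evaluate successive powers at the divisors of 82:
23^1 ≡ 23 (mod 83)
23^2 ≡ 31 (mod 83)
23^41 ≡ 1 (mod 83) ✓
Thus |⟨23⟩| = ord(23) = 41.
[(Z/83Z)^× : ⟨23⟩] = 82/41 = 2.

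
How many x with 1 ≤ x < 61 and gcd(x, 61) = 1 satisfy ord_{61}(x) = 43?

0

φ(61) = 61 − 1 = 60 = 2^2 · 3 · 5.
(Z/61Z)^× is cyclic (|G| = 60); a cyclic group of order m has exactly φ(d) elements of each order d | m, and none otherwise.
43 does not divide 60, so no element of (Z/61Z)^× has order 43.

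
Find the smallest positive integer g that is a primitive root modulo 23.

5

φ(23) = 23 − 1 = 22 = 2 · 11.
g is a primitive root iff g^(22/q) ≢ 1 (mod 23) for each prime q ∈ {2, 11}.
g = 2: 2^11 ≡ 1 — hits 1, so not a primitive root.
g = 3: 3^11 ≡ 1 — hits 1, so not a primitive root.
g = 4: 4^11 ≡ 1 — hits 1, so not a primitive root.
g = 5: 5^11 ≡ 22; 5^2 ≡ 2 — none is 1, so 5 is a primitive root.
So 5 is the smallest generator of (Z/23Z)^×.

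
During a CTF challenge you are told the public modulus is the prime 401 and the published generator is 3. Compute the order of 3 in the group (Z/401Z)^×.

400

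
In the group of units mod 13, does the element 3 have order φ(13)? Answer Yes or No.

No

φ(13) = 13 − 1 = 12 = 2^2 · 3.
It suffices to check that the order of 3 is not a proper divisor of 12: compute 3^(12/q) for q ∈ {2, 3}.
3^6 ≡ 1 (mod 13)  [q = 2: ≡ 1 ✗]
3^4 ≡ 3 (mod 13)  [q = 3: ≢ 1 ✓]
3^6 ≡ 1 shows ord(3) | 6, strictly less than φ(13); not a primitive root.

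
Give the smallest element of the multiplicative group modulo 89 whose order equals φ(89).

φ(89) = 89 − 1 = 88 = 2^3 · 11.
g is a primitive root iff g^(88/q) ≢ 1 (mod 89) for each prime q ∈ {2, 11}.
g = 2: 2^44 ≡ 1 — hits 1, so not a primitive root.
g = 3: 3^44 ≡ 88; 3^8 ≡ 64 — none is 1, so 3 is a primitive root.
Hence the least primitive root of 89 is 3.

3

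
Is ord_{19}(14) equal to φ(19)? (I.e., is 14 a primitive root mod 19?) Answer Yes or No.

Yes

φ(19) = 19 − 1 = 18 = 2 · 3^2.
It suffices to check that the order of 14 is not a proper divisor of 18: compute 14^(18/q) for q ∈ {2, 3}.
14^9 ≡ 18 (mod 19)  [q = 2: ≢ 1 ✓]
14^6 ≡ 7 (mod 19)  [q = 3: ≢ 1 ✓]
Every test exponent gives a nontrivial residue, hence 14 generates the full group.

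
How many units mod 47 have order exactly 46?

22

φ(47) = 47 − 1 = 46 = 2 · 23.
Since (Z/47Z)^× is cyclic of order 46, the number of elements of order d is φ(d) when d | 46 and 0 otherwise.
46 = 2 · 23 divides 46, and φ(46) = 22.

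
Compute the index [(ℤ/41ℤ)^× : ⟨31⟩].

4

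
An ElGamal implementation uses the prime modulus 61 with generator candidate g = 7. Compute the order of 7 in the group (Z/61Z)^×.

Since 7 ∈ (Z/61Z)^×, its order divides φ(61) = 61 − 1 = 60 = 2^2 · 3 · 5.
Divisors of 60: 1, 2, 3, 4, 5, 6, 10, 12, 15, 20, 30, 60.
Test each divisor d:
7^1 ≡ 7 (mod 61)
7^2 ≡ 49 (mod 61)
7^3 ≡ 38 (mod 61)
7^4 ≡ 22 (mod 61)
7^5 ≡ 32 (mod 61)
7^6 ≡ 41 (mod 61)
7^10 ≡ 48 (mod 61)
7^12 ≡ 34 (mod 61)
7^15 ≡ 11 (mod 61)
7^20 ≡ 47 (mod 61)
7^30 ≡ 60 (mod 61)
7^60 ≡ 1 (mod 61) ✓
Hence ord(7) = 60.

60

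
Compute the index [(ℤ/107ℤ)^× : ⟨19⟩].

ord(19) | φ(107) = 107 − 1 = 106 = 2 · 53.
Divisors of 106: 1, 2, 53, 106.
Compute 19^d (mod 107) for the divisors d until we hit 1:
19^1 ≡ 19 (mod 107)
19^2 ≡ 40 (mod 107)
19^53 ≡ 1 (mod 107) ✓
So ord_107(19) = 53, hence |⟨19⟩| = 53.
Index = |(Z/107Z)^×| / |⟨19⟩| = 106 / 53 = 2.

2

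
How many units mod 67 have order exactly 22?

10

φ(67) = 67 − 1 = 66 = 2 · 3 · 11.
In a cyclic group of order 66, there are φ(d) elements of order d for each divisor d of 66, and zero for non-divisors.
22 = 2 · 11 divides 66, and φ(22) = 10.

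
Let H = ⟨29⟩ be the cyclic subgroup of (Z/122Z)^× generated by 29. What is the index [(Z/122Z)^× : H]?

5

By Lagrange's theorem, ord_122(29) divides φ(122) = φ(2)·φ(61) = 1·60 = 60 = 2^2 · 3 · 5.
Divisors of 60: 1, 2, 3, 4, 5, 6, 10, 12, 15, 20, 30, 60.
Check 29^d mod 122 for each divisor in increasing order:
29^1 ≡ 29 (mod 122)
29^2 ≡ 109 (mod 122)
29^3 ≡ 111 (mod 122)
29^4 ≡ 47 (mod 122)
29^5 ≡ 21 (mod 122)
29^6 ≡ 121 (mod 122)
29^10 ≡ 75 (mod 122)
29^12 ≡ 1 (mod 122) ✓
The order of 29 is 12, so the subgroup it generates has 12 elements.
The index is φ(122) / ord(29) = 60 / 12 = 5.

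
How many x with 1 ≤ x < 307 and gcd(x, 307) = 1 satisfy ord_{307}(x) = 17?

16

φ(307) = 307 − 1 = 306 = 2 · 3^2 · 17.
Since (Z/307Z)^× is cyclic of order 306, the number of elements of order d is φ(d) when d | 306 and 0 otherwise.
17 | 306, and φ(17) = 17 − 1 = 16.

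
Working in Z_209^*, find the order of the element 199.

By Lagrange's theorem, ord_209(199) divides φ(209) = φ(11·19) = (11−1)·(19−1) = 10·18 = 180 = 2^2 · 3^2 · 5.
Divisors of 180: 1, 2, 3, 4, 5, 6, 9, 10, 12, 15, 18, 20, 30, 36, 45, 60, 90, 180.
Check 199^d mod 209 for each divisor in increasing order:
199^1 ≡ 199 (mod 209)
199^2 ≡ 100 (mod 209)
199^3 ≡ 45 (mod 209)
199^4 ≡ 177 (mod 209)
199^5 ≡ 111 (mod 209)
199^6 ≡ 144 (mod 209)
199^9 ≡ 1 (mod 209) ✓
The smallest such exponent is 9, so the order of 199 is 9.

9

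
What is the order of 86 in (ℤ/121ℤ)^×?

ord(86) | φ(121) = φ(11^2) = 11·(11−1) = 110 = 2 · 5 · 11.
Divisors of 110: 1, 2, 5, 10, 11, 22, 55, 110.
Compute 86^d (mod 121) for the divisors d until we hit 1:
86^1 ≡ 86 (mod 121)
86^2 ≡ 15 (mod 121)
86^5 ≡ 111 (mod 121)
86^10 ≡ 100 (mod 121)
86^11 ≡ 9 (mod 121)
86^22 ≡ 81 (mod 121)
86^55 ≡ 1 (mod 121) ✓
Therefore the multiplicative order of 86 modulo 121 is 55.

55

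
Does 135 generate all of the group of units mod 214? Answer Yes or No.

Yes

φ(214) = φ(2)·φ(107) = 1·106 = 106 = 2 · 53.
It suffices to check that the order of 135 is not a proper divisor of 106: compute 135^(106/q) for q ∈ {2, 53}.
135^53 ≡ 213 (mod 214)  [q = 2: ≢ 1 ✓]
135^2 ≡ 35 (mod 214)  [q = 53: ≢ 1 ✓]
Every test exponent gives a nontrivial residue, hence 135 generates the full group.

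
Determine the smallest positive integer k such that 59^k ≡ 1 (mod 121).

55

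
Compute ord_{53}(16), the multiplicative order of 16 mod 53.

The order of 16 must divide φ(53) = 53 − 1 = 52 = 2^2 · 13.
Divisors of 52: 1, 2, 4, 13, 26, 52.
Check 16^d mod 53 for each divisor in increasing order:
16^1 ≡ 16
16^2 ≡ 44
16^4 ≡ 28
16^13 ≡ 1
Therefore the multiplicative order of 16 modulo 53 is 13.

13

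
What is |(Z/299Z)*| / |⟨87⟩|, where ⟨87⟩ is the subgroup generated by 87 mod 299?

8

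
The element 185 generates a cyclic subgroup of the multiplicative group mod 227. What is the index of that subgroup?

ord(185) | φ(227) = 227 − 1 = 226 = 2 · 113.
Divisors of 226: 1, 2, 113, 226.
Compute 185^d (mod 227) for the divisors d until we hit 1:
185^1 ≡ 185
185^2 ≡ 175
185^113 ≡ 1
The order of 185 is 113, so the subgroup it generates has 113 elements.
The index is φ(227) / ord(185) = 226 / 113 = 2.

2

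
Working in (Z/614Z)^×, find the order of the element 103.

51

ord(103) | φ(614) = φ(2)·φ(307) = 1·306 = 306 = 2 · 3^2 · 17.
Divisors of 306: 1, 2, 3, 6, 9, 17, 18, 34, 51, 102, 153, 306.
Test each divisor d:
103^1 ≡ 103 (mod 614)
103^2 ≡ 171 (mod 614)
103^3 ≡ 421 (mod 614)
103^6 ≡ 409 (mod 614)
103^9 ≡ 269 (mod 614)
103^17 ≡ 17 (mod 614)
103^18 ≡ 523 (mod 614)
103^34 ≡ 289 (mod 614)
103^51 ≡ 1 (mod 614) ✓
The smallest such exponent is 51, so the order of 103 is 51.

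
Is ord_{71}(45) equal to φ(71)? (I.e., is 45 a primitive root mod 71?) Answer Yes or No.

No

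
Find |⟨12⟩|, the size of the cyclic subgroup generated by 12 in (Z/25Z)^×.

ord(12) | φ(25) = φ(5^2) = 5·(5−1) = 20 = 2^2 · 5.
Divisors of 20: 1, 2, 4, 5, 10, 20.
Check 12^d mod 25 for each divisor in increasing order:
12^1 ≡ 12
12^2 ≡ 19
12^4 ≡ 11
12^5 ≡ 7
12^10 ≡ 24
12^20 ≡ 1
Therefore the multiplicative order of 12 modulo 25 is 20.

20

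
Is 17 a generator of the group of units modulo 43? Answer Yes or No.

φ(43) = 43 − 1 = 42 = 2 · 3 · 7.
Test 17^(42/q) mod 43 for each prime factor q of 42:
17^21 ≡ 1 (mod 43)  [q = 2: ≡ 1 ✗]
17^14 ≡ 6 (mod 43)  [q = 3: ≢ 1 ✓]
17^6 ≡ 35 (mod 43)  [q = 7: ≢ 1 ✓]
The check at q = 2 fails, so 17 generates a proper subgroup.

No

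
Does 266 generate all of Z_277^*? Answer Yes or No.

φ(277) = 277 − 1 = 276 = 2^2 · 3 · 23.
266 is a primitive root mod 277 iff 266^(φ(277)/q) ≢ 1 for every prime q | φ(277), i.e. q ∈ {2, 3, 23}.
266^138 ≡ 276 (mod 277)  [q = 2: ≢ 1 ✓]
266^92 ≡ 116 (mod 277)  [q = 3: ≢ 1 ✓]
266^12 ≡ 264 (mod 277)  [q = 23: ≢ 1 ✓]
All checks pass, so 266 has order 276 and is a primitive root modulo 277.

Yes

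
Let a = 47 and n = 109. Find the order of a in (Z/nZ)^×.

108

ord(47) | φ(109) = 109 − 1 = 108 = 2^2 · 3^3.
Divisors of 108: 1, 2, 3, 4, 6, 9, 12, 18, 27, 36, 54, 108.
Evaluate successive powers at the divisors of 108:
47^1 ≡ 47 (mod 109)
47^2 ≡ 29 (mod 109)
47^3 ≡ 55 (mod 109)
47^4 ≡ 78 (mod 109)
47^6 ≡ 82 (mod 109)
47^9 ≡ 41 (mod 109)
47^12 ≡ 75 (mod 109)
47^18 ≡ 46 (mod 109)
47^27 ≡ 33 (mod 109)
47^36 ≡ 45 (mod 109)
47^54 ≡ 108 (mod 109)
47^108 ≡ 1 (mod 109) ✓
Therefore the multiplicative order of 47 modulo 109 is 108.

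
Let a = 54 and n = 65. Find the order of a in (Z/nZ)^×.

12

The order of 54 must divide φ(65) = φ(5·13) = (5−1)·(13−1) = 4·12 = 48 = 2^4 · 3.
Divisors of 48: 1, 2, 3, 4, 6, 8, 12, 16, 24, 48.
Check 54^d mod 65 for each divisor in increasing order:
54^1 ≡ 54 (mod 65)
54^2 ≡ 56 (mod 65)
54^3 ≡ 34 (mod 65)
54^4 ≡ 16 (mod 65)
54^6 ≡ 51 (mod 65)
54^8 ≡ 61 (mod 65)
54^12 ≡ 1 (mod 65) ✓
The smallest such exponent is 12, so the order of 54 is 12.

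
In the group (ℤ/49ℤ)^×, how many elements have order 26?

φ(49) = φ(7^2) = 7·(7−1) = 42 = 2 · 3 · 7.
In a cyclic group of order 42, there are φ(d) elements of order d for each divisor d of 42, and zero for non-divisors.
Here 42 is not a multiple of 26, so there are no elements of order 26.

0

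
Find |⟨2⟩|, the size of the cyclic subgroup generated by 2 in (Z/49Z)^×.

21

ord(2) | φ(49) = φ(7^2) = 7·(7−1) = 42 = 2 · 3 · 7.
Divisors of 42: 1, 2, 3, 6, 7, 14, 21, 42.
Evaluate successive powers at the divisors of 42:
2^1 ≡ 2
2^2 ≡ 4
2^3 ≡ 8
2^6 ≡ 15
2^7 ≡ 30
2^14 ≡ 18
2^21 ≡ 1
So ord_49(2) = 21.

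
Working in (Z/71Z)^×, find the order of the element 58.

35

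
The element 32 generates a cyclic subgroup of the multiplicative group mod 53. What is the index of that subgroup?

1

By Lagrange's theorem, ord_53(32) divides φ(53) = 53 − 1 = 52 = 2^2 · 13.
Divisors of 52: 1, 2, 4, 13, 26, 52.
Test each divisor d:
32^1 ≡ 32 (mod 53)
32^2 ≡ 17 (mod 53)
32^4 ≡ 24 (mod 53)
32^13 ≡ 30 (mod 53)
32^26 ≡ 52 (mod 53)
32^52 ≡ 1 (mod 53) ✓
So ord_53(32) = 52, hence |⟨32⟩| = 52.
Index = |(Z/53Z)^×| / |⟨32⟩| = 52 / 52 = 1.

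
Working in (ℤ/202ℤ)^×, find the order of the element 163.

20

Since 163 ∈ (Z/202Z)^×, its order divides φ(202) = φ(2)·φ(101) = 1·100 = 100 = 2^2 · 5^2.
Divisors of 100: 1, 2, 4, 5, 10, 20, 25, 50, 100.
Compute 163^d (mod 202) for the divisors d until we hit 1:
163^1 ≡ 163 (mod 202)
163^2 ≡ 107 (mod 202)
163^4 ≡ 137 (mod 202)
163^5 ≡ 111 (mod 202)
163^10 ≡ 201 (mod 202)
163^20 ≡ 1 (mod 202) ✓
So ord_202(163) = 20.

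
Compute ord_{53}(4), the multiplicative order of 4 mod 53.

26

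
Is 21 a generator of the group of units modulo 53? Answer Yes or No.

Yes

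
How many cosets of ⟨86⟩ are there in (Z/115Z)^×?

4

By Lagrange's theorem, ord_115(86) divides φ(115) = φ(5·23) = (5−1)·(23−1) = 4·22 = 88 = 2^3 · 11.
Divisors of 88: 1, 2, 4, 8, 11, 22, 44, 88.
Check 86^d mod 115 for each divisor in increasing order:
86^1 ≡ 86 (mod 115)
86^2 ≡ 36 (mod 115)
86^4 ≡ 31 (mod 115)
86^8 ≡ 41 (mod 115)
86^11 ≡ 91 (mod 115)
86^22 ≡ 1 (mod 115) ✓
The order of 86 is 22, so the subgroup it generates has 22 elements.
Index = |(Z/115Z)^×| / |⟨86⟩| = 88 / 22 = 4.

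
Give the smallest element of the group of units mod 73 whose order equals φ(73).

5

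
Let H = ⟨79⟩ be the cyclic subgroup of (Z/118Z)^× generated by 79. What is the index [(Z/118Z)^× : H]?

Since 79 ∈ (Z/118Z)^×, its order divides φ(118) = φ(2)·φ(59) = 1·58 = 58 = 2 · 29.
Divisors of 58: 1, 2, 29, 58.
Compute 79^d (mod 118) for the divisors d until we hit 1:
79^1 ≡ 79
79^2 ≡ 105
79^29 ≡ 1
Thus |⟨79⟩| = ord(79) = 29.
The index is φ(118) / ord(79) = 58 / 29 = 2.

2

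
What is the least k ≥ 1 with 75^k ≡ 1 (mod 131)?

65

ord(75) | φ(131) = 131 − 1 = 130 = 2 · 5 · 13.
Divisors of 130: 1, 2, 5, 10, 13, 26, 65, 130.
Evaluate successive powers at the divisors of 130:
75^1 ≡ 75 (mod 131)
75^2 ≡ 123 (mod 131)
75^5 ≡ 84 (mod 131)
75^10 ≡ 113 (mod 131)
75^13 ≡ 58 (mod 131)
75^26 ≡ 89 (mod 131)
75^65 ≡ 1 (mod 131) ✓
Hence ord(75) = 65.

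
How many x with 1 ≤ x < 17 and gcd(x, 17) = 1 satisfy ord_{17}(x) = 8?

φ(17) = 17 − 1 = 16 = 2^4.
(Z/17Z)^× is cyclic (|G| = 16); a cyclic group of order m has exactly φ(d) elements of each order d | m, and none otherwise.
8 = 2^3 divides 16, and φ(8) = 4.

4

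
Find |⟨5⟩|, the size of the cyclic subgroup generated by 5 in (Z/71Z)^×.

5

The order of 5 must divide φ(71) = 71 − 1 = 70 = 2 · 5 · 7.
Divisors of 70: 1, 2, 5, 7, 10, 14, 35, 70.
Test each divisor d:
5^1 ≡ 5 (mod 71)
5^2 ≡ 25 (mod 71)
5^5 ≡ 1 (mod 71) ✓
The smallest such exponent is 5, so the order of 5 is 5.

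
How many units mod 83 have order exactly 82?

φ(83) = 83 − 1 = 82 = 2 · 41.
(Z/83Z)^× is cyclic (|G| = 82); a cyclic group of order m has exactly φ(d) elements of each order d | m, and none otherwise.
82 = 2 · 41 divides 82, and φ(82) = 40.

40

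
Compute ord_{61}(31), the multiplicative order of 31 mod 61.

ord(31) | φ(61) = 61 − 1 = 60 = 2^2 · 3 · 5.
Divisors of 60: 1, 2, 3, 4, 5, 6, 10, 12, 15, 20, 30, 60.
Check 31^d mod 61 for each divisor in increasing order:
31^1 ≡ 31 (mod 61)
31^2 ≡ 46 (mod 61)
31^3 ≡ 23 (mod 61)
31^4 ≡ 42 (mod 61)
31^5 ≡ 21 (mod 61)
31^6 ≡ 41 (mod 61)
31^10 ≡ 14 (mod 61)
31^12 ≡ 34 (mod 61)
31^15 ≡ 50 (mod 61)
31^20 ≡ 13 (mod 61)
31^30 ≡ 60 (mod 61)
31^60 ≡ 1 (mod 61) ✓
Therefore the multiplicative order of 31 modulo 61 is 60.

60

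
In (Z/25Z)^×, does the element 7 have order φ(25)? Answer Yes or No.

No

φ(25) = φ(5^2) = 5·(5−1) = 20 = 2^2 · 5.
It suffices to check that the order of 7 is not a proper divisor of 20: compute 7^(20/q) for q ∈ {2, 5}.
7^10 ≡ 24 (mod 25)  [q = 2: ≢ 1 ✓]
7^4 ≡ 1 (mod 25)  [q = 5: ≡ 1 ✗]
Since 7^4 ≡ 1, the order of 7 divides 4 < 20, so 7 is not a primitive root.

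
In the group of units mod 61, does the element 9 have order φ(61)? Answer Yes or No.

No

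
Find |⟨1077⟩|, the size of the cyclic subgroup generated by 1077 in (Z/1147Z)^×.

Since 1077 ∈ (Z/1147Z)^×, its order divides φ(1147) = φ(31·37) = (31−1)·(37−1) = 30·36 = 1080 = 2^3 · 3^3 · 5.
Divisors of 1080: 1, 2, 3, 4, 5, 6, 8, 9, 10, 12, 15, 18, 20, 24, 27, 30, 36, 40, 45, 54, 60, 72, 90, 108, 120, 135, 180, 216, 270, 360, 540, 1080.
Evaluate successive powers at the divisors of 1080:
1077^1 ≡ 1077
1077^2 ≡ 312
1077^3 ≡ 1100
1077^4 ≡ 996
1077^5 ≡ 247
1077^6 ≡ 1062
1077^8 ≡ 1008
1077^9 ≡ 554
1077^10 ≡ 218
1077^12 ≡ 343
1077^15 ≡ 1084
1077^18 ≡ 667
1077^20 ≡ 497
1077^24 ≡ 655
1077^27 ≡ 184
1077^30 ≡ 528
1077^36 ≡ 1000
1077^40 ≡ 404
1077^45 ≡ 1146
1077^54 ≡ 593
1077^60 ≡ 63
1077^72 ≡ 963
1077^90 ≡ 1
Therefore the multiplicative order of 1077 modulo 1147 is 90.

90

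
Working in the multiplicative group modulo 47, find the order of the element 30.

46

Since 30 ∈ (Z/47Z)^×, its order divides φ(47) = 47 − 1 = 46 = 2 · 23.
Divisors of 46: 1, 2, 23, 46.
Check 30^d mod 47 for each divisor in increasing order:
30^1 ≡ 30 (mod 47)
30^2 ≡ 7 (mod 47)
30^23 ≡ 46 (mod 47)
30^46 ≡ 1 (mod 47) ✓
Therefore the multiplicative order of 30 modulo 47 is 46.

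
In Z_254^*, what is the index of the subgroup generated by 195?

14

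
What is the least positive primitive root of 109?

6

φ(109) = 109 − 1 = 108 = 2^2 · 3^3.
Test candidates g = 2, 3, … against the prime factors q ∈ {2, 3} of φ(109): g is a generator iff g^(108/q) ≢ 1 for every such q.
g = 2: 2^54 ≡ 108; 2^36 ≡ 1 — hits 1, so not a primitive root.
g = 3: 3^54 ≡ 1 — hits 1, so not a primitive root.
g = 4: 4^54 ≡ 1 — hits 1, so not a primitive root.
g = 5: 5^54 ≡ 1 — hits 1, so not a primitive root.
g = 6: 6^54 ≡ 108; 6^36 ≡ 63 — none is 1, so 6 is a primitive root.
The smallest primitive root modulo 109 is 6.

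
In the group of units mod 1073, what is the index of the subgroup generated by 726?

84

Since 726 ∈ (Z/1073Z)^×, its order divides φ(1073) = φ(29·37) = (29−1)·(37−1) = 28·36 = 1008 = 2^4 · 3^2 · 7.
Divisors of 1008: 1, 2, 3, 4, 6, 7, 8, 9, 12, 14, 16, 18, 21, 24, 28, 36, 42, 48, 56, 63, 72, 84, 112, 126, 144, 168, 252, 336, 504, 1008.
Check 726^d mod 1073 for each divisor in increasing order:
726^1 ≡ 726
726^2 ≡ 233
726^3 ≡ 697
726^4 ≡ 639
726^6 ≡ 813
726^7 ≡ 88
726^8 ≡ 581
726^9 ≡ 117
726^12 ≡ 1
Thus |⟨726⟩| = ord(726) = 12.
[(Z/1073Z)^× : ⟨726⟩] = 1008/12 = 84.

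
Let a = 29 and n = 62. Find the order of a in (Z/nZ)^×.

10

ord(29) | φ(62) = φ(2)·φ(31) = 1·30 = 30 = 2 · 3 · 5.
Divisors of 30: 1, 2, 3, 5, 6, 10, 15, 30.
Check 29^d mod 62 for each divisor in increasing order:
29^1 ≡ 29 (mod 62)
29^2 ≡ 35 (mod 62)
29^3 ≡ 23 (mod 62)
29^5 ≡ 61 (mod 62)
29^6 ≡ 33 (mod 62)
29^10 ≡ 1 (mod 62) ✓
Hence ord(29) = 10.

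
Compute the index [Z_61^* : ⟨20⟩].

12

ord(20) | φ(61) = 61 − 1 = 60 = 2^2 · 3 · 5.
Divisors of 60: 1, 2, 3, 4, 5, 6, 10, 12, 15, 20, 30, 60.
Evaluate successive powers at the divisors of 60:
20^1 ≡ 20
20^2 ≡ 34
20^3 ≡ 9
20^4 ≡ 58
20^5 ≡ 1
Thus |⟨20⟩| = ord(20) = 5.
[(Z/61Z)^× : ⟨20⟩] = 60/5 = 12.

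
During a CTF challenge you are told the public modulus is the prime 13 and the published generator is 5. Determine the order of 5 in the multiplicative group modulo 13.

4

Since 5 ∈ (Z/13Z)^×, its order divides φ(13) = 13 − 1 = 12 = 2^2 · 3.
Divisors of 12: 1, 2, 3, 4, 6, 12.
Check 5^d mod 13 for each divisor in increasing order:
5^1 ≡ 5 (mod 13)
5^2 ≡ 12 (mod 13)
5^3 ≡ 8 (mod 13)
5^4 ≡ 1 (mod 13) ✓
So ord_13(5) = 4.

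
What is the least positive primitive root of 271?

φ(271) = 271 − 1 = 270 = 2 · 3^3 · 5.
g is a primitive root iff g^(270/q) ≢ 1 (mod 271) for each prime q ∈ {2, 3, 5}.
g = 2: 2^135 ≡ 1 — hits 1, so not a primitive root.
g = 3: 3^135 ≡ 270; 3^90 ≡ 1 — hits 1, so not a primitive root.
g = 4: 4^135 ≡ 1 — hits 1, so not a primitive root.
g = 5: 5^135 ≡ 1 — hits 1, so not a primitive root.
g = 6: 6^135 ≡ 270; 6^90 ≡ 242; 6^54 ≡ 10 — none is 1, so 6 is a primitive root.
Hence the least primitive root of 271 is 6.

6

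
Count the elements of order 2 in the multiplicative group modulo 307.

1

φ(307) = 307 − 1 = 306 = 2 · 3^2 · 17.
(Z/307Z)^× is cyclic (|G| = 306); a cyclic group of order m has exactly φ(d) elements of each order d | m, and none otherwise.
2 | 306, and φ(2) = 2 − 1 = 1.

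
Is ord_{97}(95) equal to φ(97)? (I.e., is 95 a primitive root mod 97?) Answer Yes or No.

No

φ(97) = 97 − 1 = 96 = 2^5 · 3.
An element g generates (Z/97Z)^× iff g^(96/q) ≢ 1 (mod 97) for each prime q ∈ {2, 3}.
95^48 ≡ 1 (mod 97)  [q = 2: ≡ 1 ✗]
95^32 ≡ 35 (mod 97)  [q = 3: ≢ 1 ✓]
Since 95^48 ≡ 1, the order of 95 divides 48 < 96, so 95 is not a primitive root.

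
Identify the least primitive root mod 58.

φ(58) = φ(2)·φ(29) = 1·28 = 28 = 2^2 · 7.
g is a primitive root iff g^(28/q) ≢ 1 (mod 58) for each prime q ∈ {2, 7}.
g = 2: gcd(2, 58) = 2 > 1, not a unit — skip.
g = 3: 3^14 ≡ 57; 3^4 ≡ 23 — none is 1, so 3 is a primitive root.
The smallest primitive root modulo 58 is 3.

3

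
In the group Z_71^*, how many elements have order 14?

6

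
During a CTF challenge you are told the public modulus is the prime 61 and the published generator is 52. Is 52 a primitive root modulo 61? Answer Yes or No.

No

φ(61) = 61 − 1 = 60 = 2^2 · 3 · 5.
It suffices to check that the order of 52 is not a proper divisor of 60: compute 52^(60/q) for q ∈ {2, 3, 5}.
52^30 ≡ 1 (mod 61)  [q = 2: ≡ 1 ✗]
52^20 ≡ 1 (mod 61)  [q = 3: ≡ 1 ✗]
52^12 ≡ 20 (mod 61)  [q = 5: ≢ 1 ✓]
The check at q = 2 fails, so 52 generates a proper subgroup.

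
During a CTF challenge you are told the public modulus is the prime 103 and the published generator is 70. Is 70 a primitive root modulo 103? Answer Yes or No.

Yes

φ(103) = 103 − 1 = 102 = 2 · 3 · 17.
70 is a primitive root mod 103 iff 70^(φ(103)/q) ≢ 1 for every prime q | φ(103), i.e. q ∈ {2, 3, 17}.
70^51 ≡ 102 (mod 103)  [q = 2: ≢ 1 ✓]
70^34 ≡ 56 (mod 103)  [q = 3: ≢ 1 ✓]
70^6 ≡ 100 (mod 103)  [q = 17: ≢ 1 ✓]
All checks pass, so 70 has order 102 and is a primitive root modulo 103.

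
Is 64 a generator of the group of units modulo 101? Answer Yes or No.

φ(101) = 101 − 1 = 100 = 2^2 · 5^2.
It suffices to check that the order of 64 is not a proper divisor of 100: compute 64^(100/q) for q ∈ {2, 5}.
64^50 ≡ 1 (mod 101)  [q = 2: ≡ 1 ✗]
64^20 ≡ 95 (mod 101)  [q = 5: ≢ 1 ✓]
Since 64^50 ≡ 1, the order of 64 divides 50 < 100, so 64 is not a primitive root.

No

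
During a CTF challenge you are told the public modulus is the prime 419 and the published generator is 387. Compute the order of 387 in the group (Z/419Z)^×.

By Lagrange's theorem, ord_419(387) divides φ(419) = 419 − 1 = 418 = 2 · 11 · 19.
Divisors of 418: 1, 2, 11, 19, 22, 38, 209, 418.
Check 387^d mod 419 for each divisor in increasing order:
387^1 ≡ 387 (mod 419)
387^2 ≡ 186 (mod 419)
387^11 ≡ 329 (mod 419)
387^19 ≡ 13 (mod 419)
387^22 ≡ 139 (mod 419)
387^38 ≡ 169 (mod 419)
387^209 ≡ 1 (mod 419) ✓
So ord_419(387) = 209.

209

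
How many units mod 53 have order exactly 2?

φ(53) = 53 − 1 = 52 = 2^2 · 13.
Since (Z/53Z)^× is cyclic of order 52, the number of elements of order d is φ(d) when d | 52 and 0 otherwise.
2 | 52, and φ(2) = 2 − 1 = 1.

1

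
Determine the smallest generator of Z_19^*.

2

φ(19) = 19 − 1 = 18 = 2 · 3^2.
g is a primitive root iff g^(18/q) ≢ 1 (mod 19) for each prime q ∈ {2, 3}.
g = 2: 2^9 ≡ 18; 2^6 ≡ 7 — none is 1, so 2 is a primitive root.
The smallest primitive root modulo 19 is 2.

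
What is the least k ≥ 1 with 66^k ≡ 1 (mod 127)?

42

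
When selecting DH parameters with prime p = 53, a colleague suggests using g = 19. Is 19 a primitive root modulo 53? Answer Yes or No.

φ(53) = 53 − 1 = 52 = 2^2 · 13.
Test 19^(52/q) mod 53 for each prime factor q of 52:
19^26 ≡ 52 (mod 53)  [q = 2: ≢ 1 ✓]
19^4 ≡ 47 (mod 53)  [q = 13: ≢ 1 ✓]
All checks pass, so 19 has order 52 and is a primitive root modulo 53.

Yes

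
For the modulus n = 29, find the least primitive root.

2

φ(29) = 29 − 1 = 28 = 2^2 · 7.
g is a primitive root iff g^(28/q) ≢ 1 (mod 29) for each prime q ∈ {2, 7}.
g = 2: 2^14 ≡ 28; 2^4 ≡ 16 — none is 1, so 2 is a primitive root.
The smallest primitive root modulo 29 is 2.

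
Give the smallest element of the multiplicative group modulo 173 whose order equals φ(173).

2

φ(173) = 173 − 1 = 172 = 2^2 · 43.
g is a primitive root iff g^(172/q) ≢ 1 (mod 173) for each prime q ∈ {2, 43}.
g = 2: 2^86 ≡ 172; 2^4 ≡ 16 — none is 1, so 2 is a primitive root.
So 2 is the smallest generator of (Z/173Z)^×.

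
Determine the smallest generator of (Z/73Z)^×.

φ(73) = 73 − 1 = 72 = 2^3 · 3^2.
Test candidates g = 2, 3, … against the prime factors q ∈ {2, 3} of φ(73): g is a generator iff g^(72/q) ≢ 1 for every such q.
g = 2: 2^36 ≡ 1 — hits 1, so not a primitive root.
g = 3: 3^36 ≡ 1 — hits 1, so not a primitive root.
g = 4: 4^36 ≡ 1 — hits 1, so not a primitive root.
g = 5: 5^36 ≡ 72; 5^24 ≡ 8 — none is 1, so 5 is a primitive root.
Hence the least primitive root of 73 is 5.

5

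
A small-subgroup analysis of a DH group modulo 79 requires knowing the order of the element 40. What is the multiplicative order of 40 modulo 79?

39

ord(40) | φ(79) = 79 − 1 = 78 = 2 · 3 · 13.
Divisors of 78: 1, 2, 3, 6, 13, 26, 39, 78.
Test each divisor d:
40^1 ≡ 40 (mod 79)
40^2 ≡ 20 (mod 79)
40^3 ≡ 10 (mod 79)
40^6 ≡ 21 (mod 79)
40^13 ≡ 23 (mod 79)
40^26 ≡ 55 (mod 79)
40^39 ≡ 1 (mod 79) ✓
So ord_79(40) = 39.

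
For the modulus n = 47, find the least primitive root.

φ(47) = 47 − 1 = 46 = 2 · 23.
Test candidates g = 2, 3, … against the prime factors q ∈ {2, 23} of φ(47): g is a generator iff g^(46/q) ≢ 1 for every such q.
g = 2: 2^23 ≡ 1 — hits 1, so not a primitive root.
g = 3: 3^23 ≡ 1 — hits 1, so not a primitive root.
g = 4: 4^23 ≡ 1 — hits 1, so not a primitive root.
g = 5: 5^23 ≡ 46; 5^2 ≡ 25 — none is 1, so 5 is a primitive root.
The smallest primitive root modulo 47 is 5.

5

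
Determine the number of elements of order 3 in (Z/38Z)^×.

φ(38) = φ(2)·φ(19) = 1·18 = 18 = 2 · 3^2.
(Z/38Z)^× is cyclic (|G| = 18); a cyclic group of order m has exactly φ(d) elements of each order d | m, and none otherwise.
3 | 18, and φ(3) = 3 − 1 = 2.

2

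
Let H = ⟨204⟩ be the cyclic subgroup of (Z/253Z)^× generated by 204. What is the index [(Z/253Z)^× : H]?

2

ord(204) | φ(253) = φ(11·23) = (11−1)·(23−1) = 10·22 = 220 = 2^2 · 5 · 11.
Divisors of 220: 1, 2, 4, 5, 10, 11, 20, 22, 44, 55, 110, 220.
Check 204^d mod 253 for each divisor in increasing order:
204^1 ≡ 204
204^2 ≡ 124
204^4 ≡ 196
204^5 ≡ 10
204^10 ≡ 100
204^11 ≡ 160
204^20 ≡ 133
204^22 ≡ 47
204^44 ≡ 185
204^55 ≡ 252
204^110 ≡ 1
The order of 204 is 110, so the subgroup it generates has 110 elements.
[(Z/253Z)^× : ⟨204⟩] = 220/110 = 2.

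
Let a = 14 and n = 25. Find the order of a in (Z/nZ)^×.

The order of 14 must divide φ(25) = φ(5^2) = 5·(5−1) = 20 = 2^2 · 5.
Divisors of 20: 1, 2, 4, 5, 10, 20.
Compute 14^d (mod 25) for the divisors d until we hit 1:
14^1 ≡ 14 (mod 25)
14^2 ≡ 21 (mod 25)
14^4 ≡ 16 (mod 25)
14^5 ≡ 24 (mod 25)
14^10 ≡ 1 (mod 25) ✓
Hence ord(14) = 10.

10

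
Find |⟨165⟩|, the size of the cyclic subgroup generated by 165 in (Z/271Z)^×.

By Lagrange's theorem, ord_271(165) divides φ(271) = 271 − 1 = 270 = 2 · 3^3 · 5.
Divisors of 270: 1, 2, 3, 5, 6, 9, 10, 15, 18, 27, 30, 45, 54, 90, 135, 270.
Evaluate successive powers at the divisors of 270:
165^1 ≡ 165 (mod 271)
165^2 ≡ 125 (mod 271)
165^3 ≡ 29 (mod 271)
165^5 ≡ 102 (mod 271)
165^6 ≡ 28 (mod 271)
165^9 ≡ 270 (mod 271)
165^10 ≡ 106 (mod 271)
165^15 ≡ 243 (mod 271)
165^18 ≡ 1 (mod 271) ✓
Therefore the multiplicative order of 165 modulo 271 is 18.

18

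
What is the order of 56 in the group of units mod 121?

The order of 56 must divide φ(121) = φ(11^2) = 11·(11−1) = 110 = 2 · 5 · 11.
Divisors of 110: 1, 2, 5, 10, 11, 22, 55, 110.
Compute 56^d (mod 121) for the divisors d until we hit 1:
56^1 ≡ 56
56^2 ≡ 111
56^5 ≡ 34
56^10 ≡ 67
56^11 ≡ 1
Therefore the multiplicative order of 56 modulo 121 is 11.

11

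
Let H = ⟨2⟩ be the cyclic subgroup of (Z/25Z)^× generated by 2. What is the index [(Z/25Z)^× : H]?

By Lagrange's theorem, ord_25(2) divides φ(25) = φ(5^2) = 5·(5−1) = 20 = 2^2 · 5.
Divisors of 20: 1, 2, 4, 5, 10, 20.
Test each divisor d:
2^1 ≡ 2 (mod 25)
2^2 ≡ 4 (mod 25)
2^4 ≡ 16 (mod 25)
2^5 ≡ 7 (mod 25)
2^10 ≡ 24 (mod 25)
2^20 ≡ 1 (mod 25) ✓
The order of 2 is 20, so the subgroup it generates has 20 elements.
[(Z/25Z)^× : ⟨2⟩] = 20/20 = 1.

1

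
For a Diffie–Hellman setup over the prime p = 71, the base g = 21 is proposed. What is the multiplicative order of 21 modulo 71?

ord(21) | φ(71) = 71 − 1 = 70 = 2 · 5 · 7.
Divisors of 70: 1, 2, 5, 7, 10, 14, 35, 70.
Test each divisor d:
21^1 ≡ 21 (mod 71)
21^2 ≡ 15 (mod 71)
21^5 ≡ 39 (mod 71)
21^7 ≡ 17 (mod 71)
21^10 ≡ 30 (mod 71)
21^14 ≡ 5 (mod 71)
21^35 ≡ 70 (mod 71)
21^70 ≡ 1 (mod 71) ✓
So ord_71(21) = 70.

70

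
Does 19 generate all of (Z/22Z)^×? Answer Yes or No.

φ(22) = φ(2)·φ(11) = 1·10 = 10 = 2 · 5.
It suffices to check that the order of 19 is not a proper divisor of 10: compute 19^(10/q) for q ∈ {2, 5}.
19^5 ≡ 21 (mod 22)  [q = 2: ≢ 1 ✓]
19^2 ≡ 9 (mod 22)  [q = 5: ≢ 1 ✓]
Every test exponent gives a nontrivial residue, hence 19 generates the full group.

Yes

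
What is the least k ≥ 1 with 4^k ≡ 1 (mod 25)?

10

By Lagrange's theorem, ord_25(4) divides φ(25) = φ(5^2) = 5·(5−1) = 20 = 2^2 · 5.
Divisors of 20: 1, 2, 4, 5, 10, 20.
Test each divisor d:
4^1 ≡ 4
4^2 ≡ 16
4^4 ≡ 6
4^5 ≡ 24
4^10 ≡ 1
Hence ord(4) = 10.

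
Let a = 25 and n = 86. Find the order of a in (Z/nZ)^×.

21

The order of 25 must divide φ(86) = φ(2)·φ(43) = 1·42 = 42 = 2 · 3 · 7.
Divisors of 42: 1, 2, 3, 6, 7, 14, 21, 42.
Compute 25^d (mod 86) for the divisors d until we hit 1:
25^1 ≡ 25
25^2 ≡ 23
25^3 ≡ 59
25^6 ≡ 41
25^7 ≡ 79
25^14 ≡ 49
25^21 ≡ 1
So ord_86(25) = 21.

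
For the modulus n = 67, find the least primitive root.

2

φ(67) = 67 − 1 = 66 = 2 · 3 · 11.
Test candidates g = 2, 3, … against the prime factors q ∈ {2, 3, 11} of φ(67): g is a generator iff g^(66/q) ≢ 1 for every such q.
g = 2: 2^33 ≡ 66; 2^22 ≡ 37; 2^6 ≡ 64 — none is 1, so 2 is a primitive root.
Hence the least primitive root of 67 is 2.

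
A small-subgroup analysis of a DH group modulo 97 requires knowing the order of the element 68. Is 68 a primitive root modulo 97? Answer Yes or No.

Yes

φ(97) = 97 − 1 = 96 = 2^5 · 3.
Test 68^(96/q) mod 97 for each prime factor q of 96:
68^48 ≡ 96 (mod 97)  [q = 2: ≢ 1 ✓]
68^32 ≡ 35 (mod 97)  [q = 3: ≢ 1 ✓]
All checks pass, so 68 has order 96 and is a primitive root modulo 97.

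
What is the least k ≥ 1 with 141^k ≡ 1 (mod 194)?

By Lagrange's theorem, ord_194(141) divides φ(194) = φ(2)·φ(97) = 1·96 = 96 = 2^5 · 3.
Divisors of 96: 1, 2, 3, 4, 6, 8, 12, 16, 24, 32, 48, 96.
Evaluate successive powers at the divisors of 96:
141^1 ≡ 141 (mod 194)
141^2 ≡ 93 (mod 194)
141^3 ≡ 115 (mod 194)
141^4 ≡ 113 (mod 194)
141^6 ≡ 33 (mod 194)
141^8 ≡ 159 (mod 194)
141^12 ≡ 119 (mod 194)
141^16 ≡ 61 (mod 194)
141^24 ≡ 193 (mod 194)
141^32 ≡ 35 (mod 194)
141^48 ≡ 1 (mod 194) ✓
So ord_194(141) = 48.

48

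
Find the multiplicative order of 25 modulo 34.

Since 25 ∈ (Z/34Z)^×, its order divides φ(34) = φ(2)·φ(17) = 1·16 = 16 = 2^4.
Divisors of 16: 1, 2, 4, 8, 16.
Test each divisor d:
25^1 ≡ 25 (mod 34)
25^2 ≡ 13 (mod 34)
25^4 ≡ 33 (mod 34)
25^8 ≡ 1 (mod 34) ✓
The smallest such exponent is 8, so the order of 25 is 8.

8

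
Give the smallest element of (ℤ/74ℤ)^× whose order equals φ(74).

5

φ(74) = φ(2)·φ(37) = 1·36 = 36 = 2^2 · 3^2.
g is a primitive root iff g^(36/q) ≢ 1 (mod 74) for each prime q ∈ {2, 3}.
g = 2: gcd(2, 74) = 2 > 1, not a unit — skip.
g = 3: 3^18 ≡ 1 — hits 1, so not a primitive root.
g = 4: gcd(4, 74) = 2 > 1, not a unit — skip.
g = 5: 5^18 ≡ 73; 5^12 ≡ 47 — none is 1, so 5 is a primitive root.
The smallest primitive root modulo 74 is 5.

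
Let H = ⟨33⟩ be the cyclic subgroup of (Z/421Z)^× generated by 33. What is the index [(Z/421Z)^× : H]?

60

The order of 33 must divide φ(421) = 421 − 1 = 420 = 2^2 · 3 · 5 · 7.
Divisors of 420: 1, 2, 3, 4, 5, 6, 7, 10, 12, 14, 15, 20, 21, 28, 30, 35, 42, 60, 70, 84, 105, 140, 210, 420.
Test each divisor d:
33^1 ≡ 33 (mod 421)
33^2 ≡ 247 (mod 421)
33^3 ≡ 152 (mod 421)
33^4 ≡ 385 (mod 421)
33^5 ≡ 75 (mod 421)
33^6 ≡ 370 (mod 421)
33^7 ≡ 1 (mod 421) ✓
Thus |⟨33⟩| = ord(33) = 7.
[(Z/421Z)^× : ⟨33⟩] = 420/7 = 60.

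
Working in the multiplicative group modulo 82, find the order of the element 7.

40

ord(7) | φ(82) = φ(2)·φ(41) = 1·40 = 40 = 2^3 · 5.
Divisors of 40: 1, 2, 4, 5, 8, 10, 20, 40.
Compute 7^d (mod 82) for the divisors d until we hit 1:
7^1 ≡ 7 (mod 82)
7^2 ≡ 49 (mod 82)
7^4 ≡ 23 (mod 82)
7^5 ≡ 79 (mod 82)
7^8 ≡ 37 (mod 82)
7^10 ≡ 9 (mod 82)
7^20 ≡ 81 (mod 82)
7^40 ≡ 1 (mod 82) ✓
So ord_82(7) = 40.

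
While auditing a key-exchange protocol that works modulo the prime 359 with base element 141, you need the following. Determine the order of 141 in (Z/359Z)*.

179

ord(141) | φ(359) = 359 − 1 = 358 = 2 · 179.
Divisors of 358: 1, 2, 179, 358.
Evaluate successive powers at the divisors of 358:
141^1 ≡ 141 (mod 359)
141^2 ≡ 136 (mod 359)
141^179 ≡ 1 (mod 359) ✓
Hence ord(141) = 179.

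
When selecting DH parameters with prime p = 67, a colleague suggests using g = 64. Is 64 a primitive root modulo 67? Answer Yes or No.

φ(67) = 67 − 1 = 66 = 2 · 3 · 11.
An element g generates (Z/67Z)^× iff g^(66/q) ≢ 1 (mod 67) for each prime q ∈ {2, 3, 11}.
64^33 ≡ 1 (mod 67)  [q = 2: ≡ 1 ✗]
64^22 ≡ 1 (mod 67)  [q = 3: ≡ 1 ✗]
64^6 ≡ 59 (mod 67)  [q = 11: ≢ 1 ✓]
The check at q = 2 fails, so 64 generates a proper subgroup.

No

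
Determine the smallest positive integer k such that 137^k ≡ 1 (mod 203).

84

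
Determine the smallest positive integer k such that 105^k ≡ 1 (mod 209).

90

ord(105) | φ(209) = φ(11·19) = (11−1)·(19−1) = 10·18 = 180 = 2^2 · 3^2 · 5.
Divisors of 180: 1, 2, 3, 4, 5, 6, 9, 10, 12, 15, 18, 20, 30, 36, 45, 60, 90, 180.
Compute 105^d (mod 209) for the divisors d until we hit 1:
105^1 ≡ 105 (mod 209)
105^2 ≡ 157 (mod 209)
105^3 ≡ 183 (mod 209)
105^4 ≡ 196 (mod 209)
105^5 ≡ 98 (mod 209)
105^6 ≡ 49 (mod 209)
105^9 ≡ 189 (mod 209)
105^10 ≡ 199 (mod 209)
105^12 ≡ 102 (mod 209)
105^15 ≡ 65 (mod 209)
105^18 ≡ 191 (mod 209)
105^20 ≡ 100 (mod 209)
105^30 ≡ 45 (mod 209)
105^36 ≡ 115 (mod 209)
105^45 ≡ 208 (mod 209)
105^60 ≡ 144 (mod 209)
105^90 ≡ 1 (mod 209) ✓
Hence ord(105) = 90.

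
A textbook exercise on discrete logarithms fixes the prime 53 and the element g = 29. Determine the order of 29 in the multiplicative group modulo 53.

26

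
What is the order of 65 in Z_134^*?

By Lagrange's theorem, ord_134(65) divides φ(134) = φ(2)·φ(67) = 1·66 = 66 = 2 · 3 · 11.
Divisors of 66: 1, 2, 3, 6, 11, 22, 33, 66.
Test each divisor d:
65^1 ≡ 65 (mod 134)
65^2 ≡ 71 (mod 134)
65^3 ≡ 59 (mod 134)
65^6 ≡ 131 (mod 134)
65^11 ≡ 29 (mod 134)
65^22 ≡ 37 (mod 134)
65^33 ≡ 1 (mod 134) ✓
Therefore the multiplicative order of 65 modulo 134 is 33.

33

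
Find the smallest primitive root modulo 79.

3

φ(79) = 79 − 1 = 78 = 2 · 3 · 13.
Test candidates g = 2, 3, … against the prime factors q ∈ {2, 3, 13} of φ(79): g is a generator iff g^(78/q) ≢ 1 for every such q.
g = 2: 2^39 ≡ 1 — hits 1, so not a primitive root.
g = 3: 3^39 ≡ 78; 3^26 ≡ 23; 3^6 ≡ 18 — none is 1, so 3 is a primitive root.
The smallest primitive root modulo 79 is 3.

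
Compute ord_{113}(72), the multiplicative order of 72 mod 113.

ord(72) | φ(113) = 113 − 1 = 112 = 2^4 · 7.
Divisors of 112: 1, 2, 4, 7, 8, 14, 16, 28, 56, 112.
Compute 72^d (mod 113) for the divisors d until we hit 1:
72^1 ≡ 72 (mod 113)
72^2 ≡ 99 (mod 113)
72^4 ≡ 83 (mod 113)
72^7 ≡ 69 (mod 113)
72^8 ≡ 109 (mod 113)
72^14 ≡ 15 (mod 113)
72^16 ≡ 16 (mod 113)
72^28 ≡ 112 (mod 113)
72^56 ≡ 1 (mod 113) ✓
Hence ord(72) = 56.

56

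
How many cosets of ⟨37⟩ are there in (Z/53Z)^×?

By Lagrange's theorem, ord_53(37) divides φ(53) = 53 − 1 = 52 = 2^2 · 13.
Divisors of 52: 1, 2, 4, 13, 26, 52.
Check 37^d mod 53 for each divisor in increasing order:
37^1 ≡ 37 (mod 53)
37^2 ≡ 44 (mod 53)
37^4 ≡ 28 (mod 53)
37^13 ≡ 52 (mod 53)
37^26 ≡ 1 (mod 53) ✓
The order of 37 is 26, so the subgroup it generates has 26 elements.
The index is φ(53) / ord(37) = 52 / 26 = 2.

2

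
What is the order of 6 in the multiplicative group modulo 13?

Since 6 ∈ (Z/13Z)^×, its order divides φ(13) = 13 − 1 = 12 = 2^2 · 3.
Divisors of 12: 1, 2, 3, 4, 6, 12.
Check 6^d mod 13 for each divisor in increasing order:
6^1 ≡ 6
6^2 ≡ 10
6^3 ≡ 8
6^4 ≡ 9
6^6 ≡ 12
6^12 ≡ 1
Therefore the multiplicative order of 6 modulo 13 is 12.

12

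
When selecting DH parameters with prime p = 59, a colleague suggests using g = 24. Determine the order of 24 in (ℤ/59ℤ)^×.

58

By Lagrange's theorem, ord_59(24) divides φ(59) = 59 − 1 = 58 = 2 · 29.
Divisors of 58: 1, 2, 29, 58.
Test each divisor d:
24^1 ≡ 24
24^2 ≡ 45
24^29 ≡ 58
24^58 ≡ 1
So ord_59(24) = 58.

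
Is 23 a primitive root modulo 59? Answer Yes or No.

Yes

φ(59) = 59 − 1 = 58 = 2 · 29.
An element g generates (Z/59Z)^× iff g^(58/q) ≢ 1 (mod 59) for each prime q ∈ {2, 29}.
23^29 ≡ 58 (mod 59)  [q = 2: ≢ 1 ✓]
23^2 ≡ 57 (mod 59)  [q = 29: ≢ 1 ✓]
All checks pass, so 23 has order 58 and is a primitive root modulo 59.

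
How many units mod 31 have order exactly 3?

φ(31) = 31 − 1 = 30 = 2 · 3 · 5.
In a cyclic group of order 30, there are φ(d) elements of order d for each divisor d of 30, and zero for non-divisors.
3 | 30, and φ(3) = 3 − 1 = 2.

2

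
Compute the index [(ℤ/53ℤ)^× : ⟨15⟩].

4

The order of 15 must divide φ(53) = 53 − 1 = 52 = 2^2 · 13.
Divisors of 52: 1, 2, 4, 13, 26, 52.
Test each divisor d:
15^1 ≡ 15
15^2 ≡ 13
15^4 ≡ 10
15^13 ≡ 1
Thus |⟨15⟩| = ord(15) = 13.
The index is φ(53) / ord(15) = 52 / 13 = 4.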